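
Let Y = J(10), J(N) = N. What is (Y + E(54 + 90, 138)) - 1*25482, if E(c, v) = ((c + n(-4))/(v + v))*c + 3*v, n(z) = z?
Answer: -574654/23 ≈ -24985.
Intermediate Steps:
Y = 10
E(c, v) = 3*v + c*(-4 + c)/(2*v) (E(c, v) = ((c - 4)/(v + v))*c + 3*v = ((-4 + c)/((2*v)))*c + 3*v = ((-4 + c)*(1/(2*v)))*c + 3*v = ((-4 + c)/(2*v))*c + 3*v = c*(-4 + c)/(2*v) + 3*v = 3*v + c*(-4 + c)/(2*v))
(Y + E(54 + 90, 138)) - 1*25482 = (10 + (½)*((54 + 90)² - 4*(54 + 90) + 6*138²)/138) - 1*25482 = (10 + (½)*(1/138)*(144² - 4*144 + 6*19044)) - 25482 = (10 + (½)*(1/138)*(20736 - 576 + 114264)) - 25482 = (10 + (½)*(1/138)*134424) - 25482 = (10 + 11202/23) - 25482 = 11432/23 - 25482 = -574654/23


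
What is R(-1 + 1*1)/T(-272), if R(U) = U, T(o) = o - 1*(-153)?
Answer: 0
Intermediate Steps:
T(o) = 153 + o (T(o) = o + 153 = 153 + o)
R(-1 + 1*1)/T(-272) = (-1 + 1*1)/(153 - 272) = (-1 + 1)/(-119) = 0*(-1/119) = 0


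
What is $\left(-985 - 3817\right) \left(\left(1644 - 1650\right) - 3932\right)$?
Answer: $18910276$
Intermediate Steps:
$\left(-985 - 3817\right) \left(\left(1644 - 1650\right) - 3932\right) = - 4802 \left(\left(1644 - 1650\right) - 3932\right) = - 4802 \left(-6 - 3932\right) = \left(-4802\right) \left(-3938\right) = 18910276$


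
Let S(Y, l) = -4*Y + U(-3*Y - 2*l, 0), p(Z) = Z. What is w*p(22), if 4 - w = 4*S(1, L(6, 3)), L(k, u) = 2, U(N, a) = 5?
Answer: 0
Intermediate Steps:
S(Y, l) = 5 - 4*Y (S(Y, l) = -4*Y + 5 = 5 - 4*Y)
w = 0 (w = 4 - 4*(5 - 4*1) = 4 - 4*(5 - 4) = 4 - 4 = 0)
w*p(22) = 0*22 = 0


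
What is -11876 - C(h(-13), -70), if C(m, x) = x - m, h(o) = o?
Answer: -11819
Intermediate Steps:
-11876 - C(h(-13), -70) = -11876 - (-70 - 1*(-13)) = -11876 - (-70 + 13) = -11876 - 1*(-57) = -11876 + 57 = -11819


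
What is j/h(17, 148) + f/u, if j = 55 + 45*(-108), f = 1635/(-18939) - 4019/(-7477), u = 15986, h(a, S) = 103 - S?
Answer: 362573856045592/3395591927037 ≈ 106.78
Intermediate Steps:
f = 21296982/47202301 (f = 1635*(-1/18939) - 4019*(-1/7477) = -545/6313 + 4019/7477 = 21296982/47202301 ≈ 0.45119)
j = -4805 (j = 55 - 4860 = -4805)
j/h(17, 148) + f/u = -4805/(103 - 1*148) + (21296982/47202301)/15986 = -4805/(103 - 148) + (21296982/47202301)*(1/15986) = -4805/(-45) + 10648491/377287991893 = -4805*(-1/45) + 10648491/377287991893 = 961/9 + 10648491/377287991893 = 362573856045592/3395591927037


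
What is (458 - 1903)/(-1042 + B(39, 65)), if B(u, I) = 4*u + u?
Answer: 1445/847 ≈ 1.7060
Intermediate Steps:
B(u, I) = 5*u
(458 - 1903)/(-1042 + B(39, 65)) = (458 - 1903)/(-1042 + 5*39) = -1445/(-1042 + 195) = -1445/(-847) = -1445*(-1/847) = 1445/847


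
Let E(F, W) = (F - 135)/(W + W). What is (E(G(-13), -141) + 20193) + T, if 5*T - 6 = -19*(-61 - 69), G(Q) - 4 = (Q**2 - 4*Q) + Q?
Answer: 29169977/1410 ≈ 20688.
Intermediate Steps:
G(Q) = 4 + Q**2 - 3*Q (G(Q) = 4 + ((Q**2 - 4*Q) + Q) = 4 + (Q**2 - 3*Q) = 4 + Q**2 - 3*Q)
E(F, W) = (-135 + F)/(2*W) (E(F, W) = (-135 + F)/((2*W)) = (-135 + F)*(1/(2*W)) = (-135 + F)/(2*W))
T = 2476/5 (T = 6/5 + (-19*(-61 - 69))/5 = 6/5 + (-19*(-130))/5 = 6/5 + (1/5)*2470 = 6/5 + 494 = 2476/5 ≈ 495.20)
(E(G(-13), -141) + 20193) + T = ((1/2)*(-135 + (4 + (-13)**2 - 3*(-13)))/(-141) + 20193) + 2476/5 = ((1/2)*(-1/141)*(-135 + (4 + 169 + 39)) + 20193) + 2476/5 = ((1/2)*(-1/141)*(-135 + 212) + 20193) + 2476/5 = ((1/2)*(-1/141)*77 + 20193) + 2476/5 = (-77/282 + 20193) + 2476/5 = 5694349/282 + 2476/5 = 29169977/1410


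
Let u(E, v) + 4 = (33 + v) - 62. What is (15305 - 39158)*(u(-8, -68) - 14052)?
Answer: 337591509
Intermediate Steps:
u(E, v) = -33 + v (u(E, v) = -4 + ((33 + v) - 62) = -4 + (-29 + v) = -33 + v)
(15305 - 39158)*(u(-8, -68) - 14052) = (15305 - 39158)*((-33 - 68) - 14052) = -23853*(-101 - 14052) = -23853*(-14153) = 337591509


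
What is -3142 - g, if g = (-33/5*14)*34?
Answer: -2/5 ≈ -0.40000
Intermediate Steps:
g = -15708/5 (g = (-33*1/5*14)*34 = -33/5*14*34 = -462/5*34 = -15708/5 ≈ -3141.6)
-3142 - g = -3142 - 1*(-15708/5) = -3142 + 15708/5 = -2/5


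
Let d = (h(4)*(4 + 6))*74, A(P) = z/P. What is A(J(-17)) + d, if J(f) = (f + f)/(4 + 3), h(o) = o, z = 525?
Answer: 96965/34 ≈ 2851.9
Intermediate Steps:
J(f) = 2*f/7 (J(f) = (2*f)/7 = (2*f)*(⅐) = 2*f/7)
A(P) = 525/P
d = 2960 (d = (4*(4 + 6))*74 = (4*10)*74 = 40*74 = 2960)
A(J(-17)) + d = 525/(((2/7)*(-17))) + 2960 = 525/(-34/7) + 2960 = 525*(-7/34) + 2960 = -3675/34 + 2960 = 96965/34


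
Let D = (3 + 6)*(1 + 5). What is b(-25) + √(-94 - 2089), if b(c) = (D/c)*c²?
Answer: -1350 + I*√2183 ≈ -1350.0 + 46.723*I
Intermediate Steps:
D = 54 (D = 9*6 = 54)
b(c) = 54*c (b(c) = (54/c)*c² = 54*c)
b(-25) + √(-94 - 2089) = 54*(-25) + √(-94 - 2089) = -1350 + √(-2183) = -1350 + I*√2183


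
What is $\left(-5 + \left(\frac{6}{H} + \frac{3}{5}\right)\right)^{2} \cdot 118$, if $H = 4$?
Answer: $\frac{49619}{50} \approx 992.38$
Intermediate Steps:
$\left(-5 + \left(\frac{6}{H} + \frac{3}{5}\right)\right)^{2} \cdot 118 = \left(-5 + \left(\frac{6}{4} + \frac{3}{5}\right)\right)^{2} \cdot 118 = \left(-5 + \left(6 \cdot \frac{1}{4} + 3 \cdot \frac{1}{5}\right)\right)^{2} \cdot 118 = \left(-5 + \left(\frac{3}{2} + \frac{3}{5}\right)\right)^{2} \cdot 118 = \left(-5 + \frac{21}{10}\right)^{2} \cdot 118 = \left(- \frac{29}{10}\right)^{2} \cdot 118 = \frac{841}{100} \cdot 118 = \frac{49619}{50}$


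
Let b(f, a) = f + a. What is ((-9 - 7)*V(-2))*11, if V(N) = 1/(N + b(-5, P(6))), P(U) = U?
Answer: 176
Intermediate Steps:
b(f, a) = a + f
V(N) = 1/(1 + N) (V(N) = 1/(N + (6 - 5)) = 1/(N + 1) = 1/(1 + N))
((-9 - 7)*V(-2))*11 = ((-9 - 7)/(1 - 2))*11 = -16/(-1)*11 = -16*(-1)*11 = 16*11 = 176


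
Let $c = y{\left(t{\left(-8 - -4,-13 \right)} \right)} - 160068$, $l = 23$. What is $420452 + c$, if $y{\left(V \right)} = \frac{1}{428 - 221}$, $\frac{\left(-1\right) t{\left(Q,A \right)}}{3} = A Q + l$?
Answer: $\frac{53899489}{207} \approx 2.6038 \cdot 10^{5}$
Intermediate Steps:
$t{\left(Q,A \right)} = -69 - 3 A Q$ ($t{\left(Q,A \right)} = - 3 \left(A Q + 23\right) = - 3 \left(23 + A Q\right) = -69 - 3 A Q$)
$y{\left(V \right)} = \frac{1}{207}$
$c = - \frac{33134075}{207}$ ($c = \frac{1}{207} - 160068 = - \frac{33134075}{207} \approx -1.6007 \cdot 10^{5}$)
$420452 + c = 420452 - \frac{33134075}{207} = \frac{53899489}{207}$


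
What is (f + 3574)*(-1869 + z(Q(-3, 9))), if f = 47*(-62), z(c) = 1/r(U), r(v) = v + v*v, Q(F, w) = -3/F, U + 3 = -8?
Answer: -1233534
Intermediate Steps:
U = -11 (U = -3 - 8 = -11)
r(v) = v + v²
z(c) = 1/110 (z(c) = 1/(-11*(1 - 11)) = 1/(-11*(-10)) = 1/110)
f = -2914
(f + 3574)*(-1869 + z(Q(-3, 9))) = (-2914 + 3574)*(-1869 + 1/110) = 660*(-205589/110) = -1233534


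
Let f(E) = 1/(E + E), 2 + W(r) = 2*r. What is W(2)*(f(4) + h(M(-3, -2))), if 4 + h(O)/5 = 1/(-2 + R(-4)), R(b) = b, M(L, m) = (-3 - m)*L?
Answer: -497/12 ≈ -41.417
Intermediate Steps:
W(r) = -2 + 2*r
M(L, m) = L*(-3 - m)
f(E) = 1/(2*E)
h(O) = -125/6 (h(O) = -20 + 5/(-2 - 4) = -20 + 5/(-6) = -20 + 5*(-1/6) = -20 - 5/6 = -125/6)
W(2)*(f(4) + h(M(-3, -2))) = (-2 + 2*2)*((1/2)/4 - 125/6) = (-2 + 4)*((1/2)*(1/4) - 125/6) = 2*(1/8 - 125/6) = 2*(-497/24) = -497/12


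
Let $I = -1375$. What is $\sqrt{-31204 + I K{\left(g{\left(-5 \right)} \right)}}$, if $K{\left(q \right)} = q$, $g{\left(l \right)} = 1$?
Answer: $i \sqrt{32579} \approx 180.5 i$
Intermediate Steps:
$\sqrt{-31204 + I K{\left(g{\left(-5 \right)} \right)}} = \sqrt{-31204 - 1375} = \sqrt{-32579} = i \sqrt{32579}$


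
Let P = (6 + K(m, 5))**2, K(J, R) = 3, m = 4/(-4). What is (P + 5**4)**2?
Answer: 498436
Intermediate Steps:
m = -1 (m = 4*(-1/4) = -1)
P = 81 (P = (6 + 3)**2 = 9**2 = 81)
(P + 5**4)**2 = (81 + 5**4)**2 = (81 + 625)**2 = 706**2 = 498436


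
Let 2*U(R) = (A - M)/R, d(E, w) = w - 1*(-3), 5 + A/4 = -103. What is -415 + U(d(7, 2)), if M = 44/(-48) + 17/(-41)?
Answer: -2253689/4920 ≈ -458.07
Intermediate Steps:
A = -432 (A = -20 + 4*(-103) = -20 - 412 = -432)
M = -655/492 (M = 44*(-1/48) + 17*(-1/41) = -11/12 - 17/41 = -655/492 ≈ -1.3313)
d(E, w) = 3 + w (d(E, w) = w + 3 = 3 + w)
U(R) = -211889/(984*R) (U(R) = ((-432 - 1*(-655/492))/R)/2 = ((-432 + 655/492)/R)/2 = (-211889/(492*R))/2 = -211889/(984*R))
-415 + U(d(7, 2)) = -415 - 211889/(984*(3 + 2)) = -415 - 211889/984/5 = -415 - 211889/984*⅕ = -415 - 211889/4920 = -2253689/4920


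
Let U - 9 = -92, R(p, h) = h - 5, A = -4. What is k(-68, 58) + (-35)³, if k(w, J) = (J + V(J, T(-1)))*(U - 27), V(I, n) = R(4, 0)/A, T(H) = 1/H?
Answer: -98785/2 ≈ -49393.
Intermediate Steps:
R(p, h) = -5 + h
U = -83 (U = 9 - 92 = -83)
V(I, n) = 5/4 (V(I, n) = (-5 + 0)/(-4) = -5*(-¼) = 5/4)
k(w, J) = -275/2 - 110*J (k(w, J) = (J + 5/4)*(-83 - 27) = (5/4 + J)*(-110) = -275/2 - 110*J)
k(-68, 58) + (-35)³ = (-275/2 - 110*58) + (-35)³ = (-275/2 - 6380) - 42875 = -13035/2 - 42875 = -98785/2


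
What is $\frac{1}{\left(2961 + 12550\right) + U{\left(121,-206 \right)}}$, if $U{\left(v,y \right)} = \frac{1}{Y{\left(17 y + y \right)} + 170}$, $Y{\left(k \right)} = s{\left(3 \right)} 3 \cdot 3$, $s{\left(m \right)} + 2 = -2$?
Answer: $\frac{134}{2078475} \approx 6.447 \cdot 10^{-5}$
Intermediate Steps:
$s{\left(m \right)} = -4$ ($s{\left(m \right)} = -2 - 2 = -4$)
$Y{\left(k \right)} = -36$ ($Y{\left(k \right)} = \left(-4\right) 3 \cdot 3 = \left(-12\right) 3 = -36$)
$U{\left(v,y \right)} = \frac{1}{134}$ ($U{\left(v,y \right)} = \frac{1}{-36 + 170} = \frac{1}{134}$)
$\frac{1}{\left(2961 + 12550\right) + U{\left(121,-206 \right)}} = \frac{1}{\left(2961 + 12550\right) + \frac{1}{134}} = \frac{1}{15511 + \frac{1}{134}} = \frac{1}{\frac{2078475}{134}} = \frac{134}{2078475}$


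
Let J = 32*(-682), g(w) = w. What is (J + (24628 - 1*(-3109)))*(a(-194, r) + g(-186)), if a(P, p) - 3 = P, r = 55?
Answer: -2229201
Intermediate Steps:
a(P, p) = 3 + P
J = -21824
(J + (24628 - 1*(-3109)))*(a(-194, r) + g(-186)) = (-21824 + (24628 - 1*(-3109)))*((3 - 194) - 186) = (-21824 + (24628 + 3109))*(-191 - 186) = (-21824 + 27737)*(-377) = 5913*(-377) = -2229201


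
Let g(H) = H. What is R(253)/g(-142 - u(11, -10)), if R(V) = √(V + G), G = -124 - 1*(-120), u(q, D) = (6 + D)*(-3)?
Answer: -√249/154 ≈ -0.10247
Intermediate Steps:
u(q, D) = -18 - 3*D
G = -4 (G = -124 + 120 = -4)
R(V) = √(-4 + V) (R(V) = √(V - 4) = √(-4 + V))
R(253)/g(-142 - u(11, -10)) = √(-4 + 253)/(-142 - (-18 - 3*(-10))) = √249/(-142 - (-18 + 30)) = √249/(-142 - 1*12) = √249/(-142 - 12) = √249/(-154) = √249*(-1/154) = -√249/154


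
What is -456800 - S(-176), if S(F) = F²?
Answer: -487776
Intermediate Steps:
-456800 - S(-176) = -456800 - 1*(-176)² = -456800 - 1*30976 = -456800 - 30976 = -487776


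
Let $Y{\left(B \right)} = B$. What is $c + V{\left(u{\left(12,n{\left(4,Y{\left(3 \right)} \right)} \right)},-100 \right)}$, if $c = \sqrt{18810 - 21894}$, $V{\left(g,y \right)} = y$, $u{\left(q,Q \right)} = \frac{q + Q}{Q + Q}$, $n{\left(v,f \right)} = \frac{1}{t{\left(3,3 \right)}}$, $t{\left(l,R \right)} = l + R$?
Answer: $-100 + 2 i \sqrt{771} \approx -100.0 + 55.534 i$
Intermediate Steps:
$t{\left(l,R \right)} = R + l$
$n{\left(v,f \right)} = \frac{1}{6}$ ($n{\left(v,f \right)} = \frac{1}{3 + 3} = \frac{1}{6}$)
$u{\left(q,Q \right)} = \frac{Q + q}{2 Q}$
$c = 2 i \sqrt{771}$ ($c = \sqrt{-3084} = 2 i \sqrt{771} \approx 55.534 i$)
$c + V{\left(u{\left(12,n{\left(4,Y{\left(3 \right)} \right)} \right)},-100 \right)} = 2 i \sqrt{771} - 100 = -100 + 2 i \sqrt{771}$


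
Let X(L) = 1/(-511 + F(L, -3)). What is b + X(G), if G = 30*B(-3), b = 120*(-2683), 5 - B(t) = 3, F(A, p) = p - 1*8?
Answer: -168063121/522 ≈ -3.2196e+5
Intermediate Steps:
F(A, p) = -8 + p (F(A, p) = p - 8 = -8 + p)
B(t) = 2 (B(t) = 5 - 1*3 = 5 - 3 = 2)
b = -321960
G = 60 (G = 30*2 = 60)
X(L) = -1/522 (X(L) = 1/(-511 + (-8 - 3)) = 1/(-511 - 11) = 1/(-522) = -1/522)
b + X(G) = -321960 - 1/522 = -168063121/522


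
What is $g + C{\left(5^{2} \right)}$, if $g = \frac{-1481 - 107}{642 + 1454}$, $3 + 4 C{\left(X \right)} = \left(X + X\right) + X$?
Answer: $\frac{9035}{524} \approx 17.242$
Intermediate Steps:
$C{\left(X \right)} = - \frac{3}{4} + \frac{3 X}{4}$ ($C{\left(X \right)} = - \frac{3}{4} + \frac{\left(X + X\right) + X}{4} = - \frac{3}{4} + \frac{2 X + X}{4} = - \frac{3}{4} + \frac{3 X}{4}$)
$g = - \frac{397}{524}$ ($g = - \frac{1588}{2096} = \left(-1588\right) \frac{1}{2096} = - \frac{397}{524} \approx -0.75763$)
$g + C{\left(5^{2} \right)} = - \frac{397}{524} - \left(\frac{3}{4} - \frac{3 \cdot 5^{2}}{4}\right) = - \frac{397}{524} + \left(- \frac{3}{4} + \frac{3}{4} \cdot 25\right) = - \frac{397}{524} + \left(- \frac{3}{4} + \frac{75}{4}\right) = - \frac{397}{524} + 18 = \frac{9035}{524}$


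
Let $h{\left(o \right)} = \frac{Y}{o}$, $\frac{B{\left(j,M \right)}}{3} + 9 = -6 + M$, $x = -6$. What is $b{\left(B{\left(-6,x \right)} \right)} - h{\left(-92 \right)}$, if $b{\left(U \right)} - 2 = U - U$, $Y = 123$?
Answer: $\frac{307}{92} \approx 3.337$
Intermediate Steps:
$B{\left(j,M \right)} = -45 + 3 M$ ($B{\left(j,M \right)} = -27 + 3 \left(-6 + M\right) = -27 + \left(-18 + 3 M\right) = -45 + 3 M$)
$h{\left(o \right)} = \frac{123}{o}$
$b{\left(U \right)} = 2$ ($b{\left(U \right)} = 2 + \left(U - U\right) = 2 + 0 = 2$)
$b{\left(B{\left(-6,x \right)} \right)} - h{\left(-92 \right)} = 2 - \frac{123}{-92} = 2 - 123 \left(- \frac{1}{92}\right) = 2 - - \frac{123}{92} = 2 + \frac{123}{92} = \frac{307}{92}$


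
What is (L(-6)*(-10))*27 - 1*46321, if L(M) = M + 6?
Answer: -46321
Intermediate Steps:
L(M) = 6 + M
(L(-6)*(-10))*27 - 1*46321 = ((6 - 6)*(-10))*27 - 1*46321 = (0*(-10))*27 - 46321 = 0*27 - 46321 = 0 - 46321 = -46321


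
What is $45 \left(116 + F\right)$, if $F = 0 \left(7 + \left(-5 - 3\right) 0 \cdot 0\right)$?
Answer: $5220$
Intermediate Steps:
$F = 0$ ($F = 0 \left(7 + \left(-8\right) 0 \cdot 0\right) = 0 \left(7 + 0 \cdot 0\right) = 0 \left(7 + 0\right) = 0 \cdot 7 = 0$)
$45 \left(116 + F\right) = 45 \left(116 + 0\right) = 45 \cdot 116 = 5220$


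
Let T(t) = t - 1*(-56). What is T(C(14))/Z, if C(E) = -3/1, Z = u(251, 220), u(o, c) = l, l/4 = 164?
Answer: 53/656 ≈ 0.080793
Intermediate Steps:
l = 656 (l = 4*164 = 656)
u(o, c) = 656
Z = 656
C(E) = -3 (C(E) = -3*1 = -3)
T(t) = 56 + t (T(t) = t + 56 = 56 + t)
T(C(14))/Z = (56 - 3)/656 = 53*(1/656) = 53/656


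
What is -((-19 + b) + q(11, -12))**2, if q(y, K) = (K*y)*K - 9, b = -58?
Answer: -2244004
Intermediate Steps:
q(y, K) = -9 + y*K**2 (q(y, K) = y*K**2 - 9 = -9 + y*K**2)
-((-19 + b) + q(11, -12))**2 = -((-19 - 58) + (-9 + 11*(-12)**2))**2 = -(-77 + (-9 + 11*144))**2 = -(-77 + (-9 + 1584))**2 = -(-77 + 1575)**2 = -1*1498**2 = -1*2244004 = -2244004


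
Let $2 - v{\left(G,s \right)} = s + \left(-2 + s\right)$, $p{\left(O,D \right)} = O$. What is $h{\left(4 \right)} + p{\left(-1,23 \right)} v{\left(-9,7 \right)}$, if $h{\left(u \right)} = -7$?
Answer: $3$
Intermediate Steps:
$v{\left(G,s \right)} = 4 - 2 s$ ($v{\left(G,s \right)} = 2 - \left(s + \left(-2 + s\right)\right) = 2 - \left(-2 + 2 s\right) = 4 - 2 s$)
$h{\left(4 \right)} + p{\left(-1,23 \right)} v{\left(-9,7 \right)} = -7 - \left(4 - 14\right) = -7 - -10 = -7 + 10 = 3$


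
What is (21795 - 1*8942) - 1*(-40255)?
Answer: 53108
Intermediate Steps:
(21795 - 1*8942) - 1*(-40255) = (21795 - 8942) + 40255 = 12853 + 40255 = 53108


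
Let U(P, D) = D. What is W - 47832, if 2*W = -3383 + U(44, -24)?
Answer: -99071/2 ≈ -49536.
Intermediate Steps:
W = -3407/2 (W = (-3383 - 24)/2 = (½)*(-3407) = -3407/2 ≈ -1703.5)
W - 47832 = -3407/2 - 47832 = -99071/2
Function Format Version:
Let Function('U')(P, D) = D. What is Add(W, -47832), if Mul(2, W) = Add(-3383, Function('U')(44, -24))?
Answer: Rational(-99071, 2) ≈ -49536.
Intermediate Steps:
W = Rational(-3407, 2) (W = Mul(Rational(1, 2), Add(-3383, -24)) = Mul(Rational(1, 2), -3407) = Rational(-3407, 2) ≈ -1703.5)
Add(W, -47832) = Add(Rational(-3407, 2), -47832) = Rational(-99071, 2)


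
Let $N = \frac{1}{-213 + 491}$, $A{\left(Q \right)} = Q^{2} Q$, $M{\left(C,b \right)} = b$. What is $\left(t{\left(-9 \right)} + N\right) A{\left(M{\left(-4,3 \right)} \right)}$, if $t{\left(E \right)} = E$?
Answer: $- \frac{67527}{278} \approx -242.9$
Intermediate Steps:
$A{\left(Q \right)} = Q^{3}$
$N = \frac{1}{278} \approx 0.0035971$
$\left(t{\left(-9 \right)} + N\right) A{\left(M{\left(-4,3 \right)} \right)} = \left(-9 + \frac{1}{278}\right) 3^{3} = \left(- \frac{2501}{278}\right) 27 = - \frac{67527}{278}$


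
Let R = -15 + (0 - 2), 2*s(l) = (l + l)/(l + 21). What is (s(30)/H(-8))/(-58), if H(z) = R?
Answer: 5/8381 ≈ 0.00059659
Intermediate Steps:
s(l) = l/(21 + l) (s(l) = ((l + l)/(l + 21))/2 = ((2*l)/(21 + l))/2 = (2*l/(21 + l))/2 = l/(21 + l))
R = -17 (R = -15 - 2 = -17)
H(z) = -17
(s(30)/H(-8))/(-58) = ((30/(21 + 30))/(-17))/(-58) = ((30/51)*(-1/17))*(-1/58) = ((30*(1/51))*(-1/17))*(-1/58) = ((10/17)*(-1/17))*(-1/58) = -10/289*(-1/58) = 5/8381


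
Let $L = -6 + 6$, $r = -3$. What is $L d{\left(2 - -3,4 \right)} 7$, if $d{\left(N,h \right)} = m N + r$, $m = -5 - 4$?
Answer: $0$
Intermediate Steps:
$m = -9$ ($m = -5 - 4 = -9$)
$L = 0$
$d{\left(N,h \right)} = -3 - 9 N$ ($d{\left(N,h \right)} = - 9 N - 3 = -3 - 9 N$)
$L d{\left(2 - -3,4 \right)} 7 = 0 \left(-3 - 9 \left(2 - -3\right)\right) 7 = 0 \left(-3 - 9 \left(2 + 3\right)\right) 7 = 0 \left(-3 - 45\right) 7 = 0 \left(-48\right) 7 = 0 \cdot 7 = 0$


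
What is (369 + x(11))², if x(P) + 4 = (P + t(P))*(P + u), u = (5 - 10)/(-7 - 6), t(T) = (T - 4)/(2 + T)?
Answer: 7036693225/28561 ≈ 2.4637e+5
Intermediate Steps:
t(T) = (-4 + T)/(2 + T)
u = 5/13 (u = -5/(-13) = -5*(-1/13) = 5/13 ≈ 0.38462)
x(P) = -4 + (5/13 + P)*(P + (-4 + P)/(2 + P)) (x(P) = -4 + (P + (-4 + P)/(2 + P))*(P + 5/13) = -4 + (P + (-4 + P)/(2 + P))*(5/13 + P) = -4 + (5/13 + P)*(P + (-4 + P)/(2 + P)))
(369 + x(11))² = (369 + (-124 - 89*11 + 13*11³ + 44*11²)/(13*(2 + 11)))² = (369 + (1/13)*(-124 - 979 + 13*1331 + 44*121)/13)² = (369 + (1/13)*(1/13)*(-124 - 979 + 17303 + 5324))² = (369 + (1/13)*(1/13)*21524)² = (369 + 21524/169)² = (83885/169)² = 7036693225/28561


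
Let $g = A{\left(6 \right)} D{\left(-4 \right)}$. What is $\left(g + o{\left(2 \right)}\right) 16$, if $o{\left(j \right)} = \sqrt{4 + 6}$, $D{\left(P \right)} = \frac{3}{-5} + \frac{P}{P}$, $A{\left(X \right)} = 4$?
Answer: $\frac{128}{5} + 16 \sqrt{10} \approx 76.196$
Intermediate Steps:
$D{\left(P \right)} = \frac{2}{5}$ ($D{\left(P \right)} = 3 \left(- \frac{1}{5}\right) + 1 = - \frac{3}{5} + 1 = \frac{2}{5}$)
$o{\left(j \right)} = \sqrt{10}$
$g = \frac{8}{5}$ ($g = 4 \cdot \frac{2}{5} = \frac{8}{5} \approx 1.6$)
$\left(g + o{\left(2 \right)}\right) 16 = \left(\frac{8}{5} + \sqrt{10}\right) 16 = \frac{128}{5} + 16 \sqrt{10}$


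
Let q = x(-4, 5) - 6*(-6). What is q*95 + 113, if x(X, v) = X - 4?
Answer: 2773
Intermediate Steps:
x(X, v) = -4 + X
q = 28 (q = (-4 - 4) - 6*(-6) = -8 + 36 = 28)
q*95 + 113 = 28*95 + 113 = 2660 + 113 = 2773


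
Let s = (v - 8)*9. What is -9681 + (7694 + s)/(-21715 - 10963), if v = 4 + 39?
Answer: -316363727/32678 ≈ -9681.3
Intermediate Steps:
v = 43
s = 315 (s = (43 - 8)*9 = 35*9 = 315)
-9681 + (7694 + s)/(-21715 - 10963) = -9681 + (7694 + 315)/(-21715 - 10963) = -9681 + 8009/(-32678) = -9681 + 8009*(-1/32678) = -9681 - 8009/32678 = -316363727/32678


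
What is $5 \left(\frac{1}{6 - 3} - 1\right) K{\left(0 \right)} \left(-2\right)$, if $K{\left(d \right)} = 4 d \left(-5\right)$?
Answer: $0$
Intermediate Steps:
$K{\left(d \right)} = - 20 d$
$5 \left(\frac{1}{6 - 3} - 1\right) K{\left(0 \right)} \left(-2\right) = 5 \left(\frac{1}{6 - 3} - 1\right) \left(\left(-20\right) 0\right) \left(-2\right) = 5 \left(\frac{1}{3} - 1\right) 0 \left(-2\right) = 5 \left(- \frac{2}{3}\right) 0 \left(-2\right) = \left(- \frac{10}{3}\right) 0 \left(-2\right) = 0 \left(-2\right) = 0$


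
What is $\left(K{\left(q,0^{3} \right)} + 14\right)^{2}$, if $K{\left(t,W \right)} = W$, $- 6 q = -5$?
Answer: $196$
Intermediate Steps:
$q = \frac{5}{6}$ ($q = \left(- \frac{1}{6}\right) \left(-5\right) = \frac{5}{6} \approx 0.83333$)
$\left(K{\left(q,0^{3} \right)} + 14\right)^{2} = \left(0^{3} + 14\right)^{2} = \left(0 + 14\right)^{2} = 14^{2} = 196$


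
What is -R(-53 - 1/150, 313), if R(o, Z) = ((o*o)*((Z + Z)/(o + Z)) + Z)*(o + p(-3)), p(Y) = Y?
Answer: 86962367790119/219369375 ≈ 3.9642e+5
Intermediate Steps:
R(o, Z) = (-3 + o)*(Z + 2*Z*o²/(Z + o)) (R(o, Z) = ((o*o)*((Z + Z)/(o + Z)) + Z)*(o - 3) = (o²*((2*Z)/(Z + o)) + Z)*(-3 + o) = (o²*(2*Z/(Z + o)) + Z)*(-3 + o) = (2*Z*o²/(Z + o) + Z)*(-3 + o) = (Z + 2*Z*o²/(Z + o))*(-3 + o) = (-3 + o)*(Z + 2*Z*o²/(Z + o)))
-R(-53 - 1/150, 313) = -313*(-5*(-53 - 1/150)² - 3*313 - 3*(-53 - 1/150) + 2*(-53 - 1/150)³ + 313*(-53 - 1/150))/(313 + (-53 - 1/150)) = -313*(-5*(-53 - 1*1/150)² - 939 - 3*(-53 - 1*1/150) + 2*(-53 - 1*1/150)³ + 313*(-53 - 1*1/150))/(313 + (-53 - 1*1/150)) = -313*(-5*(-53 - 1/150)² - 939 - 3*(-53 - 1/150) + 2*(-53 - 1/150)³ + 313*(-53 - 1/150))/(313 + (-53 - 1/150)) = -313*(-5*(-7951/150)² - 939 - 3*(-7951/150) + 2*(-7951/150)³ + 313*(-7951/150))/(313 - 7951/150) = -313*(-5*63218401/22500 - 939 + 7951/50 + 2*(-502649506351/3375000) - 2488663/150)/38999/150 = -313*150*(-63218401/4500 - 939 + 7951/50 - 502649506351/1687500 - 2488663/150)/38999 = -313*150*(-277835040863)/(38999*843750) = -1*(-86962367790119/219369375) = 86962367790119/219369375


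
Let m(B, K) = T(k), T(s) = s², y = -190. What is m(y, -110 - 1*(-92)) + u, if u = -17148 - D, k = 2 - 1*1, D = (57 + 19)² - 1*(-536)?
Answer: -23459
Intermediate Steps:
D = 6312 (D = 76² + 536 = 5776 + 536 = 6312)
k = 1 (k = 2 - 1 = 1)
u = -23460 (u = -17148 - 1*6312 = -17148 - 6312 = -23460)
m(B, K) = 1 (m(B, K) = 1² = 1)
m(y, -110 - 1*(-92)) + u = 1 - 23460 = -23459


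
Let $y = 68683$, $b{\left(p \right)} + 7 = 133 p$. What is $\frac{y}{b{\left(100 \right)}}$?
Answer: $\frac{68683}{13293} \approx 5.1669$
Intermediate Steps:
$b{\left(p \right)} = -7 + 133 p$
$\frac{y}{b{\left(100 \right)}} = \frac{68683}{-7 + 133 \cdot 100} = \frac{68683}{-7 + 13300} = \frac{68683}{13293}$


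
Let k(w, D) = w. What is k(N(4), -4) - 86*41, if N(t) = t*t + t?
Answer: -3506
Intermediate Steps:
N(t) = t + t² (N(t) = t² + t = t + t²)
k(N(4), -4) - 86*41 = 4*(1 + 4) - 86*41 = 4*5 - 3526 = 20 - 3526 = -3506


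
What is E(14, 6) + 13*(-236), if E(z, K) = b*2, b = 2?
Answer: -3064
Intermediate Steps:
E(z, K) = 4 (E(z, K) = 2*2 = 4)
E(14, 6) + 13*(-236) = 4 + 13*(-236) = 4 - 3068 = -3064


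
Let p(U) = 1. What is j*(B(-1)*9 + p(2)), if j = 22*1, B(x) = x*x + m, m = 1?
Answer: 418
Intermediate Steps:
B(x) = 1 + x² (B(x) = x*x + 1 = x² + 1 = 1 + x²)
j = 22
j*(B(-1)*9 + p(2)) = 22*((1 + (-1)²)*9 + 1) = 22*((1 + 1)*9 + 1) = 22*(2*9 + 1) = 22*(18 + 1) = 22*19 = 418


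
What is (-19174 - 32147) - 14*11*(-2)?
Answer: -51013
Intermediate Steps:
(-19174 - 32147) - 14*11*(-2) = -51321 - 154*(-2) = -51321 + 308 = -51013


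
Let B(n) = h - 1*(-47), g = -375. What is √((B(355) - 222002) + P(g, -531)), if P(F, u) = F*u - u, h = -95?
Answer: I*√22394 ≈ 149.65*I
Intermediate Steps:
B(n) = -48 (B(n) = -95 - 1*(-47) = -95 + 47 = -48)
P(F, u) = -u + F*u
√((B(355) - 222002) + P(g, -531)) = √((-48 - 222002) - 531*(-1 - 375)) = √(-222050 - 531*(-376)) = √(-222050 + 199656) = √(-22394) = I*√22394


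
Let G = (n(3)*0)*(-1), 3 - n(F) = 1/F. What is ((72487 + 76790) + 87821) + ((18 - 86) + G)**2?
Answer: 241722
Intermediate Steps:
n(F) = 3 - 1/F
G = 0 (G = ((3 - 1/3)*0)*(-1) = ((8/3)*0)*(-1) = 0*(-1) = 0)
((72487 + 76790) + 87821) + ((18 - 86) + G)**2 = ((72487 + 76790) + 87821) + ((18 - 86) + 0)**2 = (149277 + 87821) + (-68 + 0)**2 = 237098 + (-68)**2 = 237098 + 4624 = 241722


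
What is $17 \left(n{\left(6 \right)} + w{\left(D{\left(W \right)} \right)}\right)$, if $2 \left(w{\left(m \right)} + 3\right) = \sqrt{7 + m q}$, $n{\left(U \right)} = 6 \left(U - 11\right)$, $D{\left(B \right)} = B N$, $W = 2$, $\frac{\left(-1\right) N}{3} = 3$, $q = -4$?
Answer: $-561 + \frac{17 \sqrt{79}}{2} \approx -485.45$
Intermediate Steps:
$N = -9$ ($N = \left(-3\right) 3 = -9$)
$D{\left(B \right)} = - 9 B$ ($D{\left(B \right)} = B \left(-9\right) = - 9 B$)
$n{\left(U \right)} = -66 + 6 U$ ($n{\left(U \right)} = 6 \left(-11 + U\right) = -66 + 6 U$)
$w{\left(m \right)} = -3 + \frac{\sqrt{7 - 4 m}}{2}$ ($w{\left(m \right)} = -3 + \frac{\sqrt{7 + m \left(-4\right)}}{2} = -3 + \frac{\sqrt{7 - 4 m}}{2}$)
$17 \left(n{\left(6 \right)} + w{\left(D{\left(W \right)} \right)}\right) = 17 \left(\left(-66 + 6 \cdot 6\right) - \left(3 - \frac{\sqrt{7 - 4 \left(\left(-9\right) 2\right)}}{2}\right)\right) = 17 \left(\left(-66 + 36\right) - \left(3 - \frac{\sqrt{7 - -72}}{2}\right)\right) = 17 \left(-30 - \left(3 - \frac{\sqrt{7 + 72}}{2}\right)\right) = 17 \left(-30 - \left(3 - \frac{\sqrt{79}}{2}\right)\right) = 17 \left(-33 + \frac{\sqrt{79}}{2}\right) = -561 + \frac{17 \sqrt{79}}{2}$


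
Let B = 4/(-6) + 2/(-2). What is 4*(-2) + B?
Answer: -29/3 ≈ -9.6667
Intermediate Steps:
B = -5/3 (B = 4*(-⅙) + 2*(-½) = -⅔ - 1 = -5/3 ≈ -1.6667)
4*(-2) + B = 4*(-2) - 5/3 = -8 - 5/3 = -29/3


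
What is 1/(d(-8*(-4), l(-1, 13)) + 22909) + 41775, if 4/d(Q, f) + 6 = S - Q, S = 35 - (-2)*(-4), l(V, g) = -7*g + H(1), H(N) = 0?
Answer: 10527091136/251995 ≈ 41775.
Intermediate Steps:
l(V, g) = -7*g (l(V, g) = -7*g + 0 = -7*g)
S = 27 (S = 35 - 1*8 = 35 - 8 = 27)
d(Q, f) = 4/(21 - Q) (d(Q, f) = 4/(-6 + (27 - Q)) = 4/(21 - Q))
1/(d(-8*(-4), l(-1, 13)) + 22909) + 41775 = 1/(-4/(-21 - 8*(-4)) + 22909) + 41775 = 1/(-4/(-21 + 32) + 22909) + 41775 = 1/(-4/11 + 22909) + 41775 = 1/(251995/11) + 41775 = 11/251995 + 41775 = 10527091136/251995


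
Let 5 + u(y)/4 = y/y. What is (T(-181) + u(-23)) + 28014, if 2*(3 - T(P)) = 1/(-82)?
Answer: 4592165/164 ≈ 28001.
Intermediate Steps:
T(P) = 493/164 (T(P) = 3 - ½/(-82) = 3 - ½*(-1/82) = 3 + 1/164 = 493/164)
u(y) = -16 (u(y) = -20 + 4*(y/y) = -20 + 4*1 = -20 + 4 = -16)
(T(-181) + u(-23)) + 28014 = (493/164 - 16) + 28014 = -2131/164 + 28014 = 4592165/164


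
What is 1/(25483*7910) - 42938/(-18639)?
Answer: 8655035435779/3757073108670 ≈ 2.3037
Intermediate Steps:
1/(25483*7910) - 42938/(-18639) = (1/25483)*(1/7910) - 42938*(-1/18639) = 1/201570530 + 42938/18639 = 8655035435779/3757073108670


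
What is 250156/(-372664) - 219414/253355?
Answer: -36286493069/23604071930 ≈ -1.5373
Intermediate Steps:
250156/(-372664) - 219414/253355 = 250156*(-1/372664) - 219414*1/253355 = -62539/93166 - 219414/253355 = -36286493069/23604071930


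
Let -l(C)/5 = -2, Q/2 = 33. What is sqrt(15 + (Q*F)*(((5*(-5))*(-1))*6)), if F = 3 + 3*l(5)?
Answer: sqrt(326715) ≈ 571.59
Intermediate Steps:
Q = 66 (Q = 2*33 = 66)
l(C) = 10 (l(C) = -5*(-2) = 10)
F = 33 (F = 3 + 3*10 = 3 + 30 = 33)
sqrt(15 + (Q*F)*(((5*(-5))*(-1))*6)) = sqrt(15 + (66*33)*(((5*(-5))*(-1))*6)) = sqrt(15 + 2178*(-25*(-1)*6)) = sqrt(15 + 2178*(25*6)) = sqrt(15 + 2178*150) = sqrt(15 + 326700) = sqrt(326715)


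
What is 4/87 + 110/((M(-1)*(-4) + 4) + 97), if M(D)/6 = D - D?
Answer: 9974/8787 ≈ 1.1351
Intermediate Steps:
M(D) = 0 (M(D) = 6*(D - D) = 6*0 = 0)
4/87 + 110/((M(-1)*(-4) + 4) + 97) = 4/87 + 110/((0*(-4) + 4) + 97) = 4*(1/87) + 110/((0 + 4) + 97) = 4/87 + 110/(4 + 97) = 4/87 + 110/101 = 9974/8787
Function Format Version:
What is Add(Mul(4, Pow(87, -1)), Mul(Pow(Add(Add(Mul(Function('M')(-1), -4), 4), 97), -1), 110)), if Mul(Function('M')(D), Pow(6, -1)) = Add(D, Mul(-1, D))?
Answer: Rational(9974, 8787) ≈ 1.1351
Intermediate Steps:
Function('M')(D) = 0 (Function('M')(D) = Mul(6, Add(D, Mul(-1, D))) = Mul(6, 0) = 0)
Add(Mul(4, Pow(87, -1)), Mul(Pow(Add(Add(Mul(Function('M')(-1), -4), 4), 97), -1), 110)) = Add(Mul(4, Pow(87, -1)), Mul(Pow(Add(Add(Mul(0, -4), 4), 97), -1), 110)) = Add(Mul(4, Rational(1, 87)), Mul(Pow(Add(Add(0, 4), 97), -1), 110)) = Add(Rational(4, 87), Mul(Pow(Add(4, 97), -1), 110)) = Add(Rational(4, 87), Mul(Pow(101, -1), 110)) = Add(Rational(4, 87), Mul(Rational(1, 101), 110)) = Add(Rational(4, 87), Rational(110, 101)) = Rational(9974, 8787)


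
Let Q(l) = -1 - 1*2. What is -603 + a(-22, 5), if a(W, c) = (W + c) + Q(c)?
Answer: -623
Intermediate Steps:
Q(l) = -3 (Q(l) = -1 - 2 = -3)
a(W, c) = -3 + W + c (a(W, c) = (W + c) - 3 = -3 + W + c)
-603 + a(-22, 5) = -603 + (-3 - 22 + 5) = -603 - 20 = -623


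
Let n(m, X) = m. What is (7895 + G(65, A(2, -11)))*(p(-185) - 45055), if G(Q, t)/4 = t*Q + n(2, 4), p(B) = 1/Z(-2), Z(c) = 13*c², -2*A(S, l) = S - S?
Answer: -18515614677/52 ≈ -3.5607e+8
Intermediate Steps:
A(S, l) = 0 (A(S, l) = -(S - S)/2 = -½*0 = 0)
p(B) = 1/52 (p(B) = 1/(13*(-2)²) = 1/(13*4) = 1/52)
G(Q, t) = 8 + 4*Q*t (G(Q, t) = 4*(t*Q + 2) = 4*(Q*t + 2) = 4*(2 + Q*t) = 8 + 4*Q*t)
(7895 + G(65, A(2, -11)))*(p(-185) - 45055) = (7895 + (8 + 4*65*0))*(1/52 - 45055) = (7895 + (8 + 0))*(-2342859/52) = (7895 + 8)*(-2342859/52) = 7903*(-2342859/52) = -18515614677/52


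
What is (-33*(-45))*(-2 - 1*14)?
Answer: -23760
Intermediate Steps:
(-33*(-45))*(-2 - 1*14) = 1485*(-2 - 14) = 1485*(-16) = -23760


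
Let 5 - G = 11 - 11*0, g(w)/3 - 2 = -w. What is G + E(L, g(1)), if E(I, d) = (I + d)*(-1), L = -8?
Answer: -1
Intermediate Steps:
g(w) = 6 - 3*w (g(w) = 6 + 3*(-w) = 6 - 3*w)
G = -6 (G = 5 - (11 - 11*0) = 5 - (11 + 0) = 5 - 1*11 = 5 - 11 = -6)
E(I, d) = -I - d
G + E(L, g(1)) = -6 + (-1*(-8) - (6 - 3*1)) = -6 + (8 - (6 - 3)) = -6 + (8 - 1*3) = -6 + (8 - 3) = -6 + 5 = -1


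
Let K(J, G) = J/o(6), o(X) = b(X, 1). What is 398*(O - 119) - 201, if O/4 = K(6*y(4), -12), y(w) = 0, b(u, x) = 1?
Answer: -47563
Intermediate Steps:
o(X) = 1
K(J, G) = J (K(J, G) = J/1 = J*1 = J)
O = 0 (O = 4*(6*0) = 4*0 = 0)
398*(O - 119) - 201 = 398*(0 - 119) - 201 = 398*(-119) - 201 = -47362 - 201 = -47563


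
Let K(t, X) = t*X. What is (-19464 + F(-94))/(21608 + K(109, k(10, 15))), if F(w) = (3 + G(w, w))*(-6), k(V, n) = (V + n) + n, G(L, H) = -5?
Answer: -1621/2164 ≈ -0.74908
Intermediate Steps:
k(V, n) = V + 2*n
F(w) = 12 (F(w) = (3 - 5)*(-6) = -2*(-6) = 12)
K(t, X) = X*t
(-19464 + F(-94))/(21608 + K(109, k(10, 15))) = (-19464 + 12)/(21608 + (10 + 2*15)*109) = -19452/(21608 + (10 + 30)*109) = -19452/(21608 + 40*109) = -19452/(21608 + 4360) = -19452/25968 = -19452*1/25968 = -1621/2164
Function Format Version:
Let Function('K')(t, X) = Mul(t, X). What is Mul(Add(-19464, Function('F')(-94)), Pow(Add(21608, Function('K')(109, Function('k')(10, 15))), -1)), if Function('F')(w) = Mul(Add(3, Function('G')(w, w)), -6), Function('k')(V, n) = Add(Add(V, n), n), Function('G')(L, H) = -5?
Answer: Rational(-1621, 2164) ≈ -0.74908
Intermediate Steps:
Function('k')(V, n) = Add(V, Mul(2, n))
Function('F')(w) = 12 (Function('F')(w) = Mul(Add(3, -5), -6) = Mul(-2, -6) = 12)
Function('K')(t, X) = Mul(X, t)
Mul(Add(-19464, Function('F')(-94)), Pow(Add(21608, Function('K')(109, Function('k')(10, 15))), -1)) = Mul(Add(-19464, 12), Pow(Add(21608, Mul(Add(10, Mul(2, 15)), 109)), -1)) = Mul(-19452, Pow(Add(21608, Mul(Add(10, 30), 109)), -1)) = Mul(-19452, Pow(Add(21608, Mul(40, 109)), -1)) = Mul(-19452, Pow(Add(21608, 4360), -1)) = Mul(-19452, Pow(25968, -1)) = Mul(-19452, Rational(1, 25968)) = Rational(-1621, 2164)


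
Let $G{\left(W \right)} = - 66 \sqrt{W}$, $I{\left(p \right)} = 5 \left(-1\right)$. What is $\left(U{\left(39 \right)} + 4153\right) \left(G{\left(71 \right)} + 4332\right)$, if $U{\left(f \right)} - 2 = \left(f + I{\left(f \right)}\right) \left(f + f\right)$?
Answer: $29487924 - 449262 \sqrt{71} \approx 2.5702 \cdot 10^{7}$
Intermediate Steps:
$I{\left(p \right)} = -5$
$U{\left(f \right)} = 2 + 2 f \left(-5 + f\right)$ ($U{\left(f \right)} = 2 + \left(f - 5\right) \left(f + f\right) = 2 + \left(-5 + f\right) 2 f = 2 + 2 f \left(-5 + f\right)$)
$\left(U{\left(39 \right)} + 4153\right) \left(G{\left(71 \right)} + 4332\right) = \left(\left(2 - 390 + 2 \cdot 39^{2}\right) + 4153\right) \left(- 66 \sqrt{71} + 4332\right) = \left(\left(2 - 390 + 2 \cdot 1521\right) + 4153\right) \left(4332 - 66 \sqrt{71}\right) = \left(\left(2 - 390 + 3042\right) + 4153\right) \left(4332 - 66 \sqrt{71}\right) = \left(2654 + 4153\right) \left(4332 - 66 \sqrt{71}\right) = 6807 \left(4332 - 66 \sqrt{71}\right) = 29487924 - 449262 \sqrt{71}$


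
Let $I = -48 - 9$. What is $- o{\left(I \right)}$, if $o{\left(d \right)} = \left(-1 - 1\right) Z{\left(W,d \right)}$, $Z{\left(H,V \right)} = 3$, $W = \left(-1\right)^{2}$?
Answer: $6$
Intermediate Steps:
$W = 1$
$I = -57$ ($I = -48 - 9 = -57$)
$o{\left(d \right)} = -6$ ($o{\left(d \right)} = \left(-1 - 1\right) 3 = \left(-2\right) 3 = -6$)
$- o{\left(I \right)} = \left(-1\right) \left(-6\right) = 6$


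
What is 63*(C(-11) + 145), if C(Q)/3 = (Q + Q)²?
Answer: 100611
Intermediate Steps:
C(Q) = 12*Q² (C(Q) = 3*(Q + Q)² = 3*(2*Q)² = 3*(4*Q²) = 12*Q²)
63*(C(-11) + 145) = 63*(12*(-11)² + 145) = 63*(12*121 + 145) = 63*(1452 + 145) = 63*1597 = 100611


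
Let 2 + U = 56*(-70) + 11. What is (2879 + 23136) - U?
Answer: 29926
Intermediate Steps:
U = -3911 (U = -2 + (56*(-70) + 11) = -2 + (-3920 + 11) = -2 - 3909 = -3911)
(2879 + 23136) - U = (2879 + 23136) - 1*(-3911) = 26015 + 3911 = 29926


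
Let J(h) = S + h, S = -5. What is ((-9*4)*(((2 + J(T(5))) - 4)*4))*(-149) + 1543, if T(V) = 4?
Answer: -62825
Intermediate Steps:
J(h) = -5 + h
((-9*4)*(((2 + J(T(5))) - 4)*4))*(-149) + 1543 = ((-9*4)*(((2 + (-5 + 4)) - 4)*4))*(-149) + 1543 = -36*((2 - 1) - 4)*4*(-149) + 1543 = -36*(1 - 4)*4*(-149) + 1543 = -(-108)*4*(-149) + 1543 = -36*(-12)*(-149) + 1543 = 432*(-149) + 1543 = -64368 + 1543 = -62825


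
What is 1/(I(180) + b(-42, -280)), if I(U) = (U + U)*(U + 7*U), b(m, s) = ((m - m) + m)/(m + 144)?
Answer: 17/8812793 ≈ 1.9290e-6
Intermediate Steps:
b(m, s) = m/(144 + m) (b(m, s) = (0 + m)/(144 + m) = m/(144 + m))
I(U) = 16*U² (I(U) = (2*U)*(8*U) = 16*U²)
1/(I(180) + b(-42, -280)) = 1/(16*180² - 42/(144 - 42)) = 1/(16*32400 - 42/102) = 1/(518400 - 42*1/102) = 1/(518400 - 7/17) = 1/(8812793/17) = 17/8812793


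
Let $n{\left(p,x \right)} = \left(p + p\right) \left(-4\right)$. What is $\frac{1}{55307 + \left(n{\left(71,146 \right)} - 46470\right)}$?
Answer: $\frac{1}{8269} \approx 0.00012093$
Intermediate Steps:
$n{\left(p,x \right)} = - 8 p$ ($n{\left(p,x \right)} = 2 p \left(-4\right) = - 8 p$)
$\frac{1}{55307 + \left(n{\left(71,146 \right)} - 46470\right)} = \frac{1}{55307 - 47038} = \frac{1}{8269}$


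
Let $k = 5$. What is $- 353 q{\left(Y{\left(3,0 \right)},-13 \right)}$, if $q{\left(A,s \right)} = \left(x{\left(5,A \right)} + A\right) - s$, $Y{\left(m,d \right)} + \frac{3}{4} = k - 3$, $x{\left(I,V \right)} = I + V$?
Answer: $- \frac{14473}{2} \approx -7236.5$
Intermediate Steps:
$Y{\left(m,d \right)} = \frac{5}{4}$ ($Y{\left(m,d \right)} = - \frac{3}{4} + \left(5 - 3\right) = - \frac{3}{4} + 2 = \frac{5}{4}$)
$q{\left(A,s \right)} = 5 - s + 2 A$ ($q{\left(A,s \right)} = \left(\left(5 + A\right) + A\right) - s = \left(5 + 2 A\right) - s = 5 - s + 2 A$)
$- 353 q{\left(Y{\left(3,0 \right)},-13 \right)} = - 353 \left(5 - -13 + 2 \cdot \frac{5}{4}\right) = - 353 \left(5 + 13 + \frac{5}{2}\right) = \left(-353\right) \frac{41}{2} = - \frac{14473}{2}$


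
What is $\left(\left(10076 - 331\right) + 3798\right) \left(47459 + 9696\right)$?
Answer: $774050165$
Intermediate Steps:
$\left(\left(10076 - 331\right) + 3798\right) \left(47459 + 9696\right) = \left(\left(10076 - 331\right) + 3798\right) 57155 = \left(9745 + 3798\right) 57155 = 13543 \cdot 57155 = 774050165$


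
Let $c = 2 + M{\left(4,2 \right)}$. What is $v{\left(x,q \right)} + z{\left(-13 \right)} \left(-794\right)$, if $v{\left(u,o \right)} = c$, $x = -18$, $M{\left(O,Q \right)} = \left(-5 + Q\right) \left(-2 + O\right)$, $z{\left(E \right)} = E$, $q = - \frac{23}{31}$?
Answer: $10318$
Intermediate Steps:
$q = - \frac{23}{31}$ ($q = \left(-23\right) \frac{1}{31} = - \frac{23}{31} \approx -0.74194$)
$c = -4$ ($c = 2 + \left(10 - 20 - 4 + 4 \cdot 2\right) = 2 + \left(10 - 20 - 4 + 8\right) = 2 - 6 = -4$)
$v{\left(u,o \right)} = -4$
$v{\left(x,q \right)} + z{\left(-13 \right)} \left(-794\right) = -4 - -10322 = -4 + 10322 = 10318$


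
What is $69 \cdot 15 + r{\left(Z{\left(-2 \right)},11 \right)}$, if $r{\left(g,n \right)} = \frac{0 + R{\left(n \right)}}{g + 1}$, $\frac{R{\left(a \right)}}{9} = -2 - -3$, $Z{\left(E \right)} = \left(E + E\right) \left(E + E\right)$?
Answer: $\frac{17604}{17} \approx 1035.5$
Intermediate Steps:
$Z{\left(E \right)} = 4 E^{2}$ ($Z{\left(E \right)} = 2 E 2 E = 4 E^{2}$)
$R{\left(a \right)} = 9$ ($R{\left(a \right)} = 9 \left(-2 - -3\right) = 9 \left(-2 + 3\right) = 9 \cdot 1 = 9$)
$r{\left(g,n \right)} = \frac{9}{1 + g}$ ($r{\left(g,n \right)} = \frac{0 + 9}{g + 1} = \frac{9}{1 + g}$)
$69 \cdot 15 + r{\left(Z{\left(-2 \right)},11 \right)} = 69 \cdot 15 + \frac{9}{1 + 4 \left(-2\right)^{2}} = 1035 + \frac{9}{1 + 4 \cdot 4} = 1035 + \frac{9}{1 + 16} = 1035 + \frac{9}{17} = \frac{17604}{17}$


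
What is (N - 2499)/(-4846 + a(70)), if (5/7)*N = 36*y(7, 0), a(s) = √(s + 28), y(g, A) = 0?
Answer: 6055077/11741809 + 17493*√2/23483618 ≈ 0.51674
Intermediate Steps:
a(s) = √(28 + s)
N = 0 (N = 7*(36*0)/5 = (7/5)*0 = 0)
(N - 2499)/(-4846 + a(70)) = (0 - 2499)/(-4846 + √(28 + 70)) = -2499/(-4846 + √98) = -2499/(-4846 + 7*√2)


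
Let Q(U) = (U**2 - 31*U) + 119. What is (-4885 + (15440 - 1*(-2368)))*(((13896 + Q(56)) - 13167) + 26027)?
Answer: 365397825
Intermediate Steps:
Q(U) = 119 + U**2 - 31*U
(-4885 + (15440 - 1*(-2368)))*(((13896 + Q(56)) - 13167) + 26027) = (-4885 + (15440 - 1*(-2368)))*(((13896 + (119 + 56**2 - 31*56)) - 13167) + 26027) = (-4885 + (15440 + 2368))*(((13896 + (119 + 3136 - 1736)) - 13167) + 26027) = (-4885 + 17808)*(((13896 + 1519) - 13167) + 26027) = 12923*((15415 - 13167) + 26027) = 12923*(2248 + 26027) = 12923*28275 = 365397825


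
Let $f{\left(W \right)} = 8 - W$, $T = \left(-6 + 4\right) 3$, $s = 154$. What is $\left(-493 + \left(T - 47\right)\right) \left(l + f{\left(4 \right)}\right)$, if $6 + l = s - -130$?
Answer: $-153972$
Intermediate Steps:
$T = -6$ ($T = \left(-2\right) 3 = -6$)
$l = 278$ ($l = -6 + \left(154 - -130\right) = -6 + \left(154 + 130\right) = -6 + 284 = 278$)
$\left(-493 + \left(T - 47\right)\right) \left(l + f{\left(4 \right)}\right) = \left(-493 - 53\right) \left(278 + \left(8 - 4\right)\right) = - 546 \left(278 + 4\right) = \left(-546\right) 282 = -153972$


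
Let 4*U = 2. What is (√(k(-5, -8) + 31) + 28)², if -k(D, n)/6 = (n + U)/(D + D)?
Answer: (56 + √106)²/4 ≈ 1098.8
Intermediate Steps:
U = ½ (U = (¼)*2 = ½ ≈ 0.50000)
k(D, n) = -3*(½ + n)/D (k(D, n) = -6*(n + ½)/(D + D) = -6*(½ + n)/(2*D) = -6*(½ + n)*1/(2*D) = -3*(½ + n)/D)
(√(k(-5, -8) + 31) + 28)² = (√((3/2)*(-1 - 2*(-8))/(-5) + 31) + 28)² = (√((3/2)*(-⅕)*(-1 + 16) + 31) + 28)² = (√((3/2)*(-⅕)*15 + 31) + 28)² = (√(-9/2 + 31) + 28)² = (√(53/2) + 28)² = (√106/2 + 28)² = (28 + √106/2)²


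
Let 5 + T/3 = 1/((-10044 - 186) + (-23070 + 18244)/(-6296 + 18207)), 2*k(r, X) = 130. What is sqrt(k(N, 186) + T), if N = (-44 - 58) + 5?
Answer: sqrt(185604962396758463)/60927178 ≈ 7.0710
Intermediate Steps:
N = -97 (N = -102 + 5 = -97)
k(r, X) = 65 (k(r, X) = (1/2)*130 = 65)
T = -1827851073/121854356 (T = -15 + 3/((-10044 - 186) + (-23070 + 18244)/(-6296 + 18207)) = -15 + 3/(-10230 - 4826/11911) = -15 + 3/(-121854356/11911) = -15 + 3*(-11911/121854356) = -15 - 35733/121854356 = -1827851073/121854356 ≈ -15.000)
sqrt(k(N, 186) + T) = sqrt(65 - 1827851073/121854356) = sqrt(6092682067/121854356) = sqrt(185604962396758463)/60927178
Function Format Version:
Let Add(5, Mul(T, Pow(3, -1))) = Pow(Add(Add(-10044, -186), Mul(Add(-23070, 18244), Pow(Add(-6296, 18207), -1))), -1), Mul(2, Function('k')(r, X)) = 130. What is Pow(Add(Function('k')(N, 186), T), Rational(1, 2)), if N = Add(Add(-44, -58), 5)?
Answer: Mul(Rational(1, 60927178), Pow(185604962396758463, Rational(1, 2))) ≈ 7.0710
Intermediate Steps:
N = -97 (N = Add(-102, 5) = -97)
Function('k')(r, X) = 65 (Function('k')(r, X) = Mul(Rational(1, 2), 130) = 65)
T = Rational(-1827851073, 121854356) (T = Add(-15, Mul(3, Pow(Add(Add(-10044, -186), Mul(Add(-23070, 18244), Pow(Add(-6296, 18207), -1))), -1))) = Add(-15, Mul(3, Pow(Add(-10230, Mul(-4826, Pow(11911, -1))), -1))) = Add(-15, Mul(3, Pow(Add(-10230, Mul(-4826, Rational(1, 11911))), -1))) = Add(-15, Mul(3, Pow(Add(-10230, Rational(-4826, 11911)), -1))) = Add(-15, Mul(3, Pow(Rational(-121854356, 11911), -1))) = Add(-15, Mul(3, Rational(-11911, 121854356))) = Add(-15, Rational(-35733, 121854356)) = Rational(-1827851073, 121854356) ≈ -15.000)
Pow(Add(Function('k')(N, 186), T), Rational(1, 2)) = Pow(Add(65, Rational(-1827851073, 121854356)), Rational(1, 2)) = Pow(Rational(6092682067, 121854356), Rational(1, 2)) = Mul(Rational(1, 60927178), Pow(185604962396758463, Rational(1, 2)))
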